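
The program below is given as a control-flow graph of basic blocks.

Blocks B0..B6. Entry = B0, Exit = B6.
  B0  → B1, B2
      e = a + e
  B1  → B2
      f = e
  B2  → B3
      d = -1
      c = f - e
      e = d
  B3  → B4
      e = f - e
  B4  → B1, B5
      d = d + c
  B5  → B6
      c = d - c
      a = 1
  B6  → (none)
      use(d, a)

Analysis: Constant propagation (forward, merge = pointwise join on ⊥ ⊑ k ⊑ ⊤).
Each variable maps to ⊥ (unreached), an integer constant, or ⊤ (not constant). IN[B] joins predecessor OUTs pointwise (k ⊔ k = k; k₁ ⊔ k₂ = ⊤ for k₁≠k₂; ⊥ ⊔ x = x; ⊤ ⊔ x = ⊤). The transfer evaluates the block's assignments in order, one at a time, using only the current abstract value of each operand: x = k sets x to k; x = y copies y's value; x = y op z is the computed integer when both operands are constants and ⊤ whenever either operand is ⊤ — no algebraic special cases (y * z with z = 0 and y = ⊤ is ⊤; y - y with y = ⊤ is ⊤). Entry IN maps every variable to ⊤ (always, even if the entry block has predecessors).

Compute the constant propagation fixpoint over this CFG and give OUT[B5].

Answer: {a: 1, b: ⊤, c: ⊤, d: ⊤, e: ⊤, f: ⊤}

Derivation:
Per-block solution:
  B0:   IN=(all ⊤)   OUT=(all ⊤)
  B1:   IN=(all ⊤)   OUT=(all ⊤)
  B2:   IN=(all ⊤)   OUT={d:-1, e:-1; rest ⊤}
  B3:   IN={d:-1, e:-1; rest ⊤}   OUT={d:-1; rest ⊤}
  B4:   IN={d:-1; rest ⊤}   OUT=(all ⊤)
  B5:   IN=(all ⊤)   OUT={a:1; rest ⊤}
  B6:   IN={a:1; rest ⊤}   OUT={a:1; rest ⊤}

Merge at B5: IN[B5] = OUT[B4] = {a: ⊤, b: ⊤, c: ⊤, d: ⊤, e: ⊤, f: ⊤}
Applying B5's transfer function to that IN value gives OUT[B5] (row B5 above).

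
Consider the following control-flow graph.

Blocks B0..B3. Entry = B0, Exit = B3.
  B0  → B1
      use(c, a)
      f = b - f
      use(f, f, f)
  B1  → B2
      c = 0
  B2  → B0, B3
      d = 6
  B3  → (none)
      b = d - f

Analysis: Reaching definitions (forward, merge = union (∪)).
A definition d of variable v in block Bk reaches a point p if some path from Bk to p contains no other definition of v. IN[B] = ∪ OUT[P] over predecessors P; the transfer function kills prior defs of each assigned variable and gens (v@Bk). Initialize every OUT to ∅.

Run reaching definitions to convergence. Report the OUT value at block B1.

Converged values:
  B0:   IN={c@B1, d@B2, f@B0}   OUT={c@B1, d@B2, f@B0}
  B1:   IN={c@B1, d@B2, f@B0}   OUT={c@B1, d@B2, f@B0}
  B2:   IN={c@B1, d@B2, f@B0}   OUT={c@B1, d@B2, f@B0}
  B3:   IN={c@B1, d@B2, f@B0}   OUT={b@B3, c@B1, d@B2, f@B0}

Merge at B1: IN[B1] = OUT[B0] = {c@B1, d@B2, f@B0}
Applying B1's transfer function to that IN value gives OUT[B1] (row B1 above).

Answer: {c@B1, d@B2, f@B0}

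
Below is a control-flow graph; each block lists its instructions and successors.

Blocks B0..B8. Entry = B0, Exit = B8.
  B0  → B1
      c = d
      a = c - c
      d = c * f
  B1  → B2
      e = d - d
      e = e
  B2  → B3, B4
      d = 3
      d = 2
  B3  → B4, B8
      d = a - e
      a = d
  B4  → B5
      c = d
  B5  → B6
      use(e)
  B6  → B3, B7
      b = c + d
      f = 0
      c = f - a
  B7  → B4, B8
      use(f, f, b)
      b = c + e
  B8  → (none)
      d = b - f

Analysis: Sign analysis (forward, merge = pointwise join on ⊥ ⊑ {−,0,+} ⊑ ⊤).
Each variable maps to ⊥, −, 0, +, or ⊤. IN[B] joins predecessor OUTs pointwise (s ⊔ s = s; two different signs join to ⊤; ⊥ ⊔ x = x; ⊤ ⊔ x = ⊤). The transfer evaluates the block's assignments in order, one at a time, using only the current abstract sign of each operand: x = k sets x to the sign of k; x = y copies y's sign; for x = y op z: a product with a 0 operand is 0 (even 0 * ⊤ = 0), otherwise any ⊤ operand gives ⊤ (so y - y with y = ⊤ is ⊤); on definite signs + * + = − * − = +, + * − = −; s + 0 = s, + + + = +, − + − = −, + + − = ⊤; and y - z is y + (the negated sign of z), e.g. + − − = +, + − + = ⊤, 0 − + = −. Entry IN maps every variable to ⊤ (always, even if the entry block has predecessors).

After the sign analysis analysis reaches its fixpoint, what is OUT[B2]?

Per-block solution:
  B0:  IN=(all ⊤)  OUT=(all ⊤)
  B1:  IN=(all ⊤)  OUT=(all ⊤)
  B2:  IN=(all ⊤)  OUT={d:+; rest ⊤}
  B3:  IN=(all ⊤)  OUT=(all ⊤)
  B4:  IN=(all ⊤)  OUT=(all ⊤)
  B5:  IN=(all ⊤)  OUT=(all ⊤)
  B6:  IN=(all ⊤)  OUT={f:0; rest ⊤}
  B7:  IN={f:0; rest ⊤}  OUT={f:0; rest ⊤}
  B8:  IN=(all ⊤)  OUT=(all ⊤)

Merge at B2: IN[B2] = OUT[B1] = {a: ⊤, b: ⊤, c: ⊤, d: ⊤, e: ⊤, f: ⊤}
Applying B2's transfer function to that IN value gives OUT[B2] (row B2 above).

Answer: {a: ⊤, b: ⊤, c: ⊤, d: +, e: ⊤, f: ⊤}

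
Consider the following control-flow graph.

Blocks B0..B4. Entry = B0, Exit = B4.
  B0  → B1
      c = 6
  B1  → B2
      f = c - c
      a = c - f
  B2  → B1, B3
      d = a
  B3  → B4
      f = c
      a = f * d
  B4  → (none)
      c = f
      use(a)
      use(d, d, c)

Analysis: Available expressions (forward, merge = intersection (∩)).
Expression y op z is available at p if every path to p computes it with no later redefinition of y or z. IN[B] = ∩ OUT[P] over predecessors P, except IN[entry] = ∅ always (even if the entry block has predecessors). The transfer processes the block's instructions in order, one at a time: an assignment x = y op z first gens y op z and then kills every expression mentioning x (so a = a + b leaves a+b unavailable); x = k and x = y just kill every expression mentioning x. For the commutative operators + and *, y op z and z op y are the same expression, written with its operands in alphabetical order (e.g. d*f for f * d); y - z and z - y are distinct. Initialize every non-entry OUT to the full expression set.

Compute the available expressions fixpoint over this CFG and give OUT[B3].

Converged values:
  B0:   IN={}   OUT={}
  B1:   IN={}   OUT={c-c, c-f}
  B2:   IN={c-c, c-f}   OUT={c-c, c-f}
  B3:   IN={c-c, c-f}   OUT={c-c, d*f}
  B4:   IN={c-c, d*f}   OUT={d*f}

Merge at B3: IN[B3] = OUT[B2] = {c-c, c-f}
Applying B3's transfer function to that IN value gives OUT[B3] (row B3 above).

Answer: {c-c, d*f}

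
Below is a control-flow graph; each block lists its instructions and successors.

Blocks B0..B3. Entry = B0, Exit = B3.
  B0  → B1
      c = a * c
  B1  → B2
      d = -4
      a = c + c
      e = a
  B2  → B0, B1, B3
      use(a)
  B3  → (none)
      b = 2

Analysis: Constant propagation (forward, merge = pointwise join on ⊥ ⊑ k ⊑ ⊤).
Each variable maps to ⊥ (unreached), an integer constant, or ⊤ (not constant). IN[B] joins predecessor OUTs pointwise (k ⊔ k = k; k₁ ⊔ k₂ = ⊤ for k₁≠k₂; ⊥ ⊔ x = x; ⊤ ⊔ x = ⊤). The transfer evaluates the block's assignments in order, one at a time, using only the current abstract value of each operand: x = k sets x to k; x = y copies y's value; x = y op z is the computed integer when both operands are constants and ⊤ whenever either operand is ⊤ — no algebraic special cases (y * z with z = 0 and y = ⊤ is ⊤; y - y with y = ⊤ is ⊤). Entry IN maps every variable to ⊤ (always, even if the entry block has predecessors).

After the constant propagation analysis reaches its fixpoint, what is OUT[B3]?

Per-block solution:
  B0:  IN=(all ⊤)  OUT=(all ⊤)
  B1:  IN=(all ⊤)  OUT={d:-4; rest ⊤}
  B2:  IN={d:-4; rest ⊤}  OUT={d:-4; rest ⊤}
  B3:  IN={d:-4; rest ⊤}  OUT={b:2, d:-4; rest ⊤}

Merge at B3: IN[B3] = OUT[B2] = {a: ⊤, b: ⊤, c: ⊤, d: -4, e: ⊤, f: ⊤}
Applying B3's transfer function to that IN value gives OUT[B3] (row B3 above).

Answer: {a: ⊤, b: 2, c: ⊤, d: -4, e: ⊤, f: ⊤}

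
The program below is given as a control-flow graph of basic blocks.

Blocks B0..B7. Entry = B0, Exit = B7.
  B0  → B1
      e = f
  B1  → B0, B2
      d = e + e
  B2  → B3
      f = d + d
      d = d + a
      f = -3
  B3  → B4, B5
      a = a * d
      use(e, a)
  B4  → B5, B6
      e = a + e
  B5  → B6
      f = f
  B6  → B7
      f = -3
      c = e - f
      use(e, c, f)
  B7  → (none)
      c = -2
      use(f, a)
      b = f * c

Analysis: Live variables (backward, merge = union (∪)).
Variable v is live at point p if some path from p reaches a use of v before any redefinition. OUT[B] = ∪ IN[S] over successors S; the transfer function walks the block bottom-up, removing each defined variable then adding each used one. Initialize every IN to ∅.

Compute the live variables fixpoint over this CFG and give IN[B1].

Answer: {a, e, f}

Derivation:
Fixpoint table:
  B0:   IN={a, f}   OUT={a, e, f}
  B1:   IN={a, e, f}   OUT={a, d, e, f}
  B2:   IN={a, d, e}   OUT={a, d, e, f}
  B3:   IN={a, d, e, f}   OUT={a, e, f}
  B4:   IN={a, e, f}   OUT={a, e, f}
  B5:   IN={a, e, f}   OUT={a, e}
  B6:   IN={a, e}   OUT={a, f}
  B7:   IN={a, f}   OUT={}

Merge at B1: OUT[B1] = IN[B0] ⊔ IN[B2] = {a, d, e, f}
Applying B1's transfer function to that OUT value gives IN[B1] (row B1 above).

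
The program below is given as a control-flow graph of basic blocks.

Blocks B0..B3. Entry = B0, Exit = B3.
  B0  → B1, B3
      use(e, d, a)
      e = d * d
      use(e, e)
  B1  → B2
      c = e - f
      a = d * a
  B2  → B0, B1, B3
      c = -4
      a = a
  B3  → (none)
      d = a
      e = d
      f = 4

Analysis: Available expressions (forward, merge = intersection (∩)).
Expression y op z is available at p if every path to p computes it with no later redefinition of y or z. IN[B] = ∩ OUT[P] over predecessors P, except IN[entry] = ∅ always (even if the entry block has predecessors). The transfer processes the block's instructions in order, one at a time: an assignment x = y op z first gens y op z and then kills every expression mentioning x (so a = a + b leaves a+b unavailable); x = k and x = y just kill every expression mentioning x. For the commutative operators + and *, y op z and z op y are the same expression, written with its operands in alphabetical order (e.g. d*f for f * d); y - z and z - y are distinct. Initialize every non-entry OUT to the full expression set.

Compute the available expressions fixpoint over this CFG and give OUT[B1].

Answer: {d*d, e-f}

Derivation:
Converged values:
  B0: | IN={} | OUT={d*d}
  B1: | IN={d*d} | OUT={d*d, e-f}
  B2: | IN={d*d, e-f} | OUT={d*d, e-f}
  B3: | IN={d*d} | OUT={}

Merge at B1: IN[B1] = OUT[B0] ∩ OUT[B2] = {d*d}
Applying B1's transfer function to that IN value gives OUT[B1] (row B1 above).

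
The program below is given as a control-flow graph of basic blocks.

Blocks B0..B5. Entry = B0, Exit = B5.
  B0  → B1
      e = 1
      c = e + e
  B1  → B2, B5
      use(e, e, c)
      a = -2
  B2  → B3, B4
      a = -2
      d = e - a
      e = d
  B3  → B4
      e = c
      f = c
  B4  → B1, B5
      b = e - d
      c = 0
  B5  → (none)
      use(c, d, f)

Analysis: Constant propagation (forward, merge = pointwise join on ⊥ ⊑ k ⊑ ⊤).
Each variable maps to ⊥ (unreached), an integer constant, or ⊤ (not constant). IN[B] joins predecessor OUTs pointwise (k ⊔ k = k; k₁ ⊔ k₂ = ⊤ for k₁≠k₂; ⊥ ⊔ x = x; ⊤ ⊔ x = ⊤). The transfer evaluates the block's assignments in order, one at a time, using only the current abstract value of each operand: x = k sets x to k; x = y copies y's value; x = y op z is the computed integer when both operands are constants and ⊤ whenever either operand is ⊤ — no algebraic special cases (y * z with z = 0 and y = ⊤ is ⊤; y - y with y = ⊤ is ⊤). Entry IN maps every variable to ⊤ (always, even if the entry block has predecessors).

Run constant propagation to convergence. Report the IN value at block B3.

Fixpoint table:
  B0: | IN=(all ⊤) | OUT={c:2, e:1; rest ⊤}
  B1: | IN=(all ⊤) | OUT={a:-2; rest ⊤}
  B2: | IN={a:-2; rest ⊤} | OUT={a:-2; rest ⊤}
  B3: | IN={a:-2; rest ⊤} | OUT={a:-2; rest ⊤}
  B4: | IN={a:-2; rest ⊤} | OUT={a:-2, c:0; rest ⊤}
  B5: | IN={a:-2; rest ⊤} | OUT={a:-2; rest ⊤}

Merge at B3: IN[B3] = OUT[B2] = {a: -2, b: ⊤, c: ⊤, d: ⊤, e: ⊤, f: ⊤}

Answer: {a: -2, b: ⊤, c: ⊤, d: ⊤, e: ⊤, f: ⊤}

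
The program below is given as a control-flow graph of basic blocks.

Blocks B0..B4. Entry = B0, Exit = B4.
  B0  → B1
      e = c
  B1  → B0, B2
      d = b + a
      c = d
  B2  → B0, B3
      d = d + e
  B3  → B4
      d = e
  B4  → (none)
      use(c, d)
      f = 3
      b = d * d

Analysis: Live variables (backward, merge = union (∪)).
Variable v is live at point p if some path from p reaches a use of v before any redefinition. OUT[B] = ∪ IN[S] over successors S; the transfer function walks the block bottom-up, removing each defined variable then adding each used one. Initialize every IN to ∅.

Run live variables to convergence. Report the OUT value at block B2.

Answer: {a, b, c, e}

Derivation:
Per-block solution:
  B0:  IN={a, b, c}  OUT={a, b, e}
  B1:  IN={a, b, e}  OUT={a, b, c, d, e}
  B2:  IN={a, b, c, d, e}  OUT={a, b, c, e}
  B3:  IN={c, e}  OUT={c, d}
  B4:  IN={c, d}  OUT={}

Merge at B2: OUT[B2] = IN[B0] ⊔ IN[B3] = {a, b, c, e}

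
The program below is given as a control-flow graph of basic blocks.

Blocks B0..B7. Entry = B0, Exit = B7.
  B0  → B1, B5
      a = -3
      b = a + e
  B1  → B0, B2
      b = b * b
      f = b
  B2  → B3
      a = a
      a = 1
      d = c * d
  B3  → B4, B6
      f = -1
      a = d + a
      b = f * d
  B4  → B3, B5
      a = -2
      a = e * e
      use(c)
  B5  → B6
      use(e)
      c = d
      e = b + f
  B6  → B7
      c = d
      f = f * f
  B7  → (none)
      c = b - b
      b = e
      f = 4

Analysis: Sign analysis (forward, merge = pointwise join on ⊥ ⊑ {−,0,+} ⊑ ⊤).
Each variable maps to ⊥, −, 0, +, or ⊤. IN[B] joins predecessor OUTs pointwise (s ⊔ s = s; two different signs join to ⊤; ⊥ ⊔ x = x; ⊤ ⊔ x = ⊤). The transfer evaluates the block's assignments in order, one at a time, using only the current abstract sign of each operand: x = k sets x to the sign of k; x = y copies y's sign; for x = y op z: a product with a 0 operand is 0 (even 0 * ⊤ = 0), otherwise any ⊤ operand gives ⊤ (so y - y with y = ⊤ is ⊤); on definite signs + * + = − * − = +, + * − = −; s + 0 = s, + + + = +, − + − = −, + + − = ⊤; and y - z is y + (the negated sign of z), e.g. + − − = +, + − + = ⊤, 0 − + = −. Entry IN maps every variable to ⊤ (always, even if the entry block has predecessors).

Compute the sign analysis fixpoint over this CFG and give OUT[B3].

Per-block solution:
  B0:   IN=(all ⊤)   OUT={a:-; rest ⊤}
  B1:   IN={a:-; rest ⊤}   OUT={a:-; rest ⊤}
  B2:   IN={a:-; rest ⊤}   OUT={a:+; rest ⊤}
  B3:   IN=(all ⊤)   OUT={f:-; rest ⊤}
  B4:   IN={f:-; rest ⊤}   OUT={f:-; rest ⊤}
  B5:   IN=(all ⊤)   OUT=(all ⊤)
  B6:   IN=(all ⊤)   OUT=(all ⊤)
  B7:   IN=(all ⊤)   OUT={f:+; rest ⊤}

Merge at B3: IN[B3] = OUT[B2] ⊔ OUT[B4] = {a: ⊤, b: ⊤, c: ⊤, d: ⊤, e: ⊤, f: ⊤}
Applying B3's transfer function to that IN value gives OUT[B3] (row B3 above).

Answer: {a: ⊤, b: ⊤, c: ⊤, d: ⊤, e: ⊤, f: -}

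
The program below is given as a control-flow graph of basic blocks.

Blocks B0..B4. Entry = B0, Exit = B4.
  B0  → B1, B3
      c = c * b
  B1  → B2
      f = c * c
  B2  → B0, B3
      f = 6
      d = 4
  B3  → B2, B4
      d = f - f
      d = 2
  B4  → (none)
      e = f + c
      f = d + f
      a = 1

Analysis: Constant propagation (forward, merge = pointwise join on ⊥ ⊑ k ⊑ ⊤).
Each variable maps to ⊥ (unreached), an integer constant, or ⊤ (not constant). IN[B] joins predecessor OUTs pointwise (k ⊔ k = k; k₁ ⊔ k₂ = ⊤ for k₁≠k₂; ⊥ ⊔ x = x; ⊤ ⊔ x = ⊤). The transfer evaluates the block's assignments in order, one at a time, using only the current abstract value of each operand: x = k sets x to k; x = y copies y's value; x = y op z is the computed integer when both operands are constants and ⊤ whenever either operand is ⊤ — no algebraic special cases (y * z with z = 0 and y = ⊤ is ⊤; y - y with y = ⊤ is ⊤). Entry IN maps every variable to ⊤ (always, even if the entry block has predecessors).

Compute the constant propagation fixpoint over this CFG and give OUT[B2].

Per-block solution:
  B0:   IN=(all ⊤)   OUT=(all ⊤)
  B1:   IN=(all ⊤)   OUT=(all ⊤)
  B2:   IN=(all ⊤)   OUT={d:4, f:6; rest ⊤}
  B3:   IN=(all ⊤)   OUT={d:2; rest ⊤}
  B4:   IN={d:2; rest ⊤}   OUT={a:1, d:2; rest ⊤}

Merge at B2: IN[B2] = OUT[B1] ⊔ OUT[B3] = {a: ⊤, b: ⊤, c: ⊤, d: ⊤, e: ⊤, f: ⊤}
Applying B2's transfer function to that IN value gives OUT[B2] (row B2 above).

Answer: {a: ⊤, b: ⊤, c: ⊤, d: 4, e: ⊤, f: 6}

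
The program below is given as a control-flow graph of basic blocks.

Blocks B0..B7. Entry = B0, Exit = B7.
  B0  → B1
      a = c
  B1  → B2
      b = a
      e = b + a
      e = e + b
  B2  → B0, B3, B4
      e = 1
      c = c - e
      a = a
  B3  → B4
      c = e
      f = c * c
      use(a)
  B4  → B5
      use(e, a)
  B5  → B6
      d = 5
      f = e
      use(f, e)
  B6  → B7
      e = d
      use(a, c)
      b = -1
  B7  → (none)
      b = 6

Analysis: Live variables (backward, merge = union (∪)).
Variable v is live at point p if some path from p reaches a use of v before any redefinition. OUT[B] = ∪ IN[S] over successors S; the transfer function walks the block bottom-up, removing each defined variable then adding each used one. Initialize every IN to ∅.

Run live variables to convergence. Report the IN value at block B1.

Per-block solution:
  B0: | IN={c} | OUT={a, c}
  B1: | IN={a, c} | OUT={a, c}
  B2: | IN={a, c} | OUT={a, c, e}
  B3: | IN={a, e} | OUT={a, c, e}
  B4: | IN={a, c, e} | OUT={a, c, e}
  B5: | IN={a, c, e} | OUT={a, c, d}
  B6: | IN={a, c, d} | OUT={}
  B7: | IN={} | OUT={}

Merge at B1: OUT[B1] = IN[B2] = {a, c}
Applying B1's transfer function to that OUT value gives IN[B1] (row B1 above).

Answer: {a, c}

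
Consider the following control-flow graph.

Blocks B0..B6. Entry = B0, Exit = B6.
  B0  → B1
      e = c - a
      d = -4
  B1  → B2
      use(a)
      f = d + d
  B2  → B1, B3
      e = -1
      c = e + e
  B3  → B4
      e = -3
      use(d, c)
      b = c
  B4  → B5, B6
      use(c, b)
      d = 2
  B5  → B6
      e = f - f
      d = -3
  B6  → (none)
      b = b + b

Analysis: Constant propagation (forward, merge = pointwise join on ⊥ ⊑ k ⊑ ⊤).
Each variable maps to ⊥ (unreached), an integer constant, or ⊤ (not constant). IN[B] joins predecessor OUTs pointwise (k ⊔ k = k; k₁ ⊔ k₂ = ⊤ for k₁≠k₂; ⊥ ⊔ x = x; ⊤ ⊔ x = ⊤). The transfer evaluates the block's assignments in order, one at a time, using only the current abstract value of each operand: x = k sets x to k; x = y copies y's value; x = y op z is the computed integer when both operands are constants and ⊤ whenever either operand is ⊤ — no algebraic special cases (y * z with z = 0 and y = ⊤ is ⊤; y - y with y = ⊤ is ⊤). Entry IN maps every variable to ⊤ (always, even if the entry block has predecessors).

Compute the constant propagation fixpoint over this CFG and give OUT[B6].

Answer: {a: ⊤, b: -4, c: -2, d: ⊤, e: ⊤, f: -8}

Working:
Converged values:
  B0: | IN=(all ⊤) | OUT={d:-4; rest ⊤}
  B1: | IN={d:-4; rest ⊤} | OUT={d:-4, f:-8; rest ⊤}
  B2: | IN={d:-4, f:-8; rest ⊤} | OUT={c:-2, d:-4, e:-1, f:-8; rest ⊤}
  B3: | IN={c:-2, d:-4, e:-1, f:-8; rest ⊤} | OUT={b:-2, c:-2, d:-4, e:-3, f:-8; rest ⊤}
  B4: | IN={b:-2, c:-2, d:-4, e:-3, f:-8; rest ⊤} | OUT={b:-2, c:-2, d:2, e:-3, f:-8; rest ⊤}
  B5: | IN={b:-2, c:-2, d:2, e:-3, f:-8; rest ⊤} | OUT={b:-2, c:-2, d:-3, e:0, f:-8; rest ⊤}
  B6: | IN={b:-2, c:-2, f:-8; rest ⊤} | OUT={b:-4, c:-2, f:-8; rest ⊤}

Merge at B6: IN[B6] = OUT[B4] ⊔ OUT[B5] = {a: ⊤, b: -2, c: -2, d: ⊤, e: ⊤, f: -8}
Applying B6's transfer function to that IN value gives OUT[B6] (row B6 above).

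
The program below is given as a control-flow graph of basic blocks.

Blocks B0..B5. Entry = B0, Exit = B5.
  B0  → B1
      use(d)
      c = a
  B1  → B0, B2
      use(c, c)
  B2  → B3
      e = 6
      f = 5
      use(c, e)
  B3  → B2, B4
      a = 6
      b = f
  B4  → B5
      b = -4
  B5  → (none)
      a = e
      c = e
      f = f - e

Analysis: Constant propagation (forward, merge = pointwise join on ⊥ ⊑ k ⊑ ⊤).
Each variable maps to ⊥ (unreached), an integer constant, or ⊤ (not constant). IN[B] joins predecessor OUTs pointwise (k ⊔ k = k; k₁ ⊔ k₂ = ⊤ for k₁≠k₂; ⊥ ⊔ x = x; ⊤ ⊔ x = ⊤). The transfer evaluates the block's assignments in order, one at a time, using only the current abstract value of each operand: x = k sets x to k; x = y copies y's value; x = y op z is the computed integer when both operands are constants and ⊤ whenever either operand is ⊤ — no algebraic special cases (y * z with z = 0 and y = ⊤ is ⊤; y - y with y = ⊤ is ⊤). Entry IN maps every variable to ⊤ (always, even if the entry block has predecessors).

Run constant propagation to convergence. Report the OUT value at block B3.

Converged values:
  B0:   IN=(all ⊤)   OUT=(all ⊤)
  B1:   IN=(all ⊤)   OUT=(all ⊤)
  B2:   IN=(all ⊤)   OUT={e:6, f:5; rest ⊤}
  B3:   IN={e:6, f:5; rest ⊤}   OUT={a:6, b:5, e:6, f:5; rest ⊤}
  B4:   IN={a:6, b:5, e:6, f:5; rest ⊤}   OUT={a:6, b:-4, e:6, f:5; rest ⊤}
  B5:   IN={a:6, b:-4, e:6, f:5; rest ⊤}   OUT={a:6, b:-4, c:6, e:6, f:-1; rest ⊤}

Merge at B3: IN[B3] = OUT[B2] = {a: ⊤, b: ⊤, c: ⊤, d: ⊤, e: 6, f: 5}
Applying B3's transfer function to that IN value gives OUT[B3] (row B3 above).

Answer: {a: 6, b: 5, c: ⊤, d: ⊤, e: 6, f: 5}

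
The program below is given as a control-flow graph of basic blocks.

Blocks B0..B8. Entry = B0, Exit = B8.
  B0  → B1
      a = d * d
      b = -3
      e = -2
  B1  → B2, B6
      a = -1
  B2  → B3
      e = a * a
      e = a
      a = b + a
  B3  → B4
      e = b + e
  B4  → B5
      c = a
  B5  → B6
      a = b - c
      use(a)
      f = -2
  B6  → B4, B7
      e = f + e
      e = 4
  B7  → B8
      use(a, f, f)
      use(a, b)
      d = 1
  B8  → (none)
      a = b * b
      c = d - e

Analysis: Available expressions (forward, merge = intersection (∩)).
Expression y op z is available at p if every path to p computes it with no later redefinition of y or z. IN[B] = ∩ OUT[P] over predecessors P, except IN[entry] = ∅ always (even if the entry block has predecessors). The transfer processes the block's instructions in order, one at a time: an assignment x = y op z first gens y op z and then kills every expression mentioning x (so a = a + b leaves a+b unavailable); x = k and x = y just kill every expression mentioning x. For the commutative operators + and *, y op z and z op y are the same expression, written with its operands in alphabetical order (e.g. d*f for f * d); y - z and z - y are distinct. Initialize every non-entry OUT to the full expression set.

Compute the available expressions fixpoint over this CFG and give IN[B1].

Fixpoint table:
  B0:  IN={}  OUT={d*d}
  B1:  IN={d*d}  OUT={d*d}
  B2:  IN={d*d}  OUT={d*d}
  B3:  IN={d*d}  OUT={d*d}
  B4:  IN={d*d}  OUT={d*d}
  B5:  IN={d*d}  OUT={b-c, d*d}
  B6:  IN={d*d}  OUT={d*d}
  B7:  IN={d*d}  OUT={}
  B8:  IN={}  OUT={b*b, d-e}

Merge at B1: IN[B1] = OUT[B0] = {d*d}

Answer: {d*d}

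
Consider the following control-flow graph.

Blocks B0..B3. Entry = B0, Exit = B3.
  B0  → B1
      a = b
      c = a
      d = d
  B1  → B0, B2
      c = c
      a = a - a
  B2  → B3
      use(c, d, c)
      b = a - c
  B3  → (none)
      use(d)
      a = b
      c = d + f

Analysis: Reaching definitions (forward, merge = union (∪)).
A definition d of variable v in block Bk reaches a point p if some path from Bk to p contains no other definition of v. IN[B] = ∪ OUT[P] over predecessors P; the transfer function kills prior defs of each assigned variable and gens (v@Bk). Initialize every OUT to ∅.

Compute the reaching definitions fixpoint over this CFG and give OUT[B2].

Answer: {a@B1, b@B2, c@B1, d@B0}

Derivation:
Per-block solution:
  B0: | IN={a@B1, c@B1, d@B0} | OUT={a@B0, c@B0, d@B0}
  B1: | IN={a@B0, c@B0, d@B0} | OUT={a@B1, c@B1, d@B0}
  B2: | IN={a@B1, c@B1, d@B0} | OUT={a@B1, b@B2, c@B1, d@B0}
  B3: | IN={a@B1, b@B2, c@B1, d@B0} | OUT={a@B3, b@B2, c@B3, d@B0}

Merge at B2: IN[B2] = OUT[B1] = {a@B1, c@B1, d@B0}
Applying B2's transfer function to that IN value gives OUT[B2] (row B2 above).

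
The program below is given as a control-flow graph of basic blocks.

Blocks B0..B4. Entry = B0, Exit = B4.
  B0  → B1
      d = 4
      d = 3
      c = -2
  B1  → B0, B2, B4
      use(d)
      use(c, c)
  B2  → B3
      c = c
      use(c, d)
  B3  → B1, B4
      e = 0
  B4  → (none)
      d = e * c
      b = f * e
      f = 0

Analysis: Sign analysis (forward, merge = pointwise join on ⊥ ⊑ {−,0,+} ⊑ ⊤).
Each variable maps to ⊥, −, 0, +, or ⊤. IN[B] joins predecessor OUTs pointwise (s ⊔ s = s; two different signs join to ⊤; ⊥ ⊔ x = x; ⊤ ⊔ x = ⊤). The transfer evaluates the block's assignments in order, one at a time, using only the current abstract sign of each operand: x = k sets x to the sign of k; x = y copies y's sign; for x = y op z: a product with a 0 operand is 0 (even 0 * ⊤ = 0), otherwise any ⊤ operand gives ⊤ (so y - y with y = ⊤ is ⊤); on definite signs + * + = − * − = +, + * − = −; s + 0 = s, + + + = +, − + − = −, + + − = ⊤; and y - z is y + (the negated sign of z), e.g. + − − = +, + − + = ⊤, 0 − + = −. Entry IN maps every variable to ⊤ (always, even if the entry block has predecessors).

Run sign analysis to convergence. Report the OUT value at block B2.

Answer: {a: ⊤, b: ⊤, c: -, d: +, e: ⊤, f: ⊤}

Working:
Converged values:
  B0:   IN=(all ⊤)   OUT={c:-, d:+; rest ⊤}
  B1:   IN={c:-, d:+; rest ⊤}   OUT={c:-, d:+; rest ⊤}
  B2:   IN={c:-, d:+; rest ⊤}   OUT={c:-, d:+; rest ⊤}
  B3:   IN={c:-, d:+; rest ⊤}   OUT={c:-, d:+, e:0; rest ⊤}
  B4:   IN={c:-, d:+; rest ⊤}   OUT={c:-, f:0; rest ⊤}

Merge at B2: IN[B2] = OUT[B1] = {a: ⊤, b: ⊤, c: -, d: +, e: ⊤, f: ⊤}
Applying B2's transfer function to that IN value gives OUT[B2] (row B2 above).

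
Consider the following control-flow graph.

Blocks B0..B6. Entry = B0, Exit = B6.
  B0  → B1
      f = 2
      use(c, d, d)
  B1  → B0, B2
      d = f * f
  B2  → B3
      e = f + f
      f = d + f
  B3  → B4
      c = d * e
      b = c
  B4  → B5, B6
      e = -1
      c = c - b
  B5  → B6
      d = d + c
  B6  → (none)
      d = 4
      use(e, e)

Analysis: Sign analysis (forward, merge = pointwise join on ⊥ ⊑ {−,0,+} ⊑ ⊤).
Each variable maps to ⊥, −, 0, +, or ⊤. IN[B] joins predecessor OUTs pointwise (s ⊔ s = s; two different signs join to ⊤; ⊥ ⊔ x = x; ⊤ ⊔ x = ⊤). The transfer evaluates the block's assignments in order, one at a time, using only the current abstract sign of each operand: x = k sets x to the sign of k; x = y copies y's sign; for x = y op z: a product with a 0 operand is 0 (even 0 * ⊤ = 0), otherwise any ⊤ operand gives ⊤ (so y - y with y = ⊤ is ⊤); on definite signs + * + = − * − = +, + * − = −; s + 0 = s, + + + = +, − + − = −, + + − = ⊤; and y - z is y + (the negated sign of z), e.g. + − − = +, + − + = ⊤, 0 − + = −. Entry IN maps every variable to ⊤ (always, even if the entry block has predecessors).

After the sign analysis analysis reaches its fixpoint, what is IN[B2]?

Answer: {a: ⊤, b: ⊤, c: ⊤, d: +, e: ⊤, f: +}

Working:
Per-block solution:
  B0:   IN=(all ⊤)   OUT={f:+; rest ⊤}
  B1:   IN={f:+; rest ⊤}   OUT={d:+, f:+; rest ⊤}
  B2:   IN={d:+, f:+; rest ⊤}   OUT={d:+, e:+, f:+; rest ⊤}
  B3:   IN={d:+, e:+, f:+; rest ⊤}   OUT={b:+, c:+, d:+, e:+, f:+; rest ⊤}
  B4:   IN={b:+, c:+, d:+, e:+, f:+; rest ⊤}   OUT={b:+, d:+, e:-, f:+; rest ⊤}
  B5:   IN={b:+, d:+, e:-, f:+; rest ⊤}   OUT={b:+, e:-, f:+; rest ⊤}
  B6:   IN={b:+, e:-, f:+; rest ⊤}   OUT={b:+, d:+, e:-, f:+; rest ⊤}

Merge at B2: IN[B2] = OUT[B1] = {a: ⊤, b: ⊤, c: ⊤, d: +, e: ⊤, f: +}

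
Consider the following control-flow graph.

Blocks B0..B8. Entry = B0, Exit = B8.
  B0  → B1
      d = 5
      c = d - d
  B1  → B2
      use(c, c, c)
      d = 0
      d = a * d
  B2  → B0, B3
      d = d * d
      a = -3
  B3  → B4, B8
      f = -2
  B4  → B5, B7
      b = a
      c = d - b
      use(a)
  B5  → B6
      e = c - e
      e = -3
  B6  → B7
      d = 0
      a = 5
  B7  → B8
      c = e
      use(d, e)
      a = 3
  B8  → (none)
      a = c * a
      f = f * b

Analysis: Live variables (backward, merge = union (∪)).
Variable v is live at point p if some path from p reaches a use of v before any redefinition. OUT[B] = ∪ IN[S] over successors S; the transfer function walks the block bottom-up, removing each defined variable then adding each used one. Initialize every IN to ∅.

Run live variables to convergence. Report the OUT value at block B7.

Fixpoint table:
  B0:   IN={a, b, e}   OUT={a, b, c, e}
  B1:   IN={a, b, c, e}   OUT={b, c, d, e}
  B2:   IN={b, c, d, e}   OUT={a, b, c, d, e}
  B3:   IN={a, b, c, d, e}   OUT={a, b, c, d, e, f}
  B4:   IN={a, d, e, f}   OUT={b, c, d, e, f}
  B5:   IN={b, c, e, f}   OUT={b, e, f}
  B6:   IN={b, e, f}   OUT={b, d, e, f}
  B7:   IN={b, d, e, f}   OUT={a, b, c, f}
  B8:   IN={a, b, c, f}   OUT={}

Merge at B7: OUT[B7] = IN[B8] = {a, b, c, f}

Answer: {a, b, c, f}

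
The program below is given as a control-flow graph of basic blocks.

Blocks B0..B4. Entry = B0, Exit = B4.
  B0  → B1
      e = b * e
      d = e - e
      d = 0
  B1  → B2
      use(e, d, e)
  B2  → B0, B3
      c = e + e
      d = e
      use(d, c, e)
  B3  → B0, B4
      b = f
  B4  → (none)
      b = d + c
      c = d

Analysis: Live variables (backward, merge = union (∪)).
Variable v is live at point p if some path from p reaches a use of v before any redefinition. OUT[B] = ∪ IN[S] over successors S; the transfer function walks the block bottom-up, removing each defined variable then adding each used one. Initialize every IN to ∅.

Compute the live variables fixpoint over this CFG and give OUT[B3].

Per-block solution:
  B0:   IN={b, e, f}   OUT={b, d, e, f}
  B1:   IN={b, d, e, f}   OUT={b, e, f}
  B2:   IN={b, e, f}   OUT={b, c, d, e, f}
  B3:   IN={c, d, e, f}   OUT={b, c, d, e, f}
  B4:   IN={c, d}   OUT={}

Merge at B3: OUT[B3] = IN[B0] ⊔ IN[B4] = {b, c, d, e, f}

Answer: {b, c, d, e, f}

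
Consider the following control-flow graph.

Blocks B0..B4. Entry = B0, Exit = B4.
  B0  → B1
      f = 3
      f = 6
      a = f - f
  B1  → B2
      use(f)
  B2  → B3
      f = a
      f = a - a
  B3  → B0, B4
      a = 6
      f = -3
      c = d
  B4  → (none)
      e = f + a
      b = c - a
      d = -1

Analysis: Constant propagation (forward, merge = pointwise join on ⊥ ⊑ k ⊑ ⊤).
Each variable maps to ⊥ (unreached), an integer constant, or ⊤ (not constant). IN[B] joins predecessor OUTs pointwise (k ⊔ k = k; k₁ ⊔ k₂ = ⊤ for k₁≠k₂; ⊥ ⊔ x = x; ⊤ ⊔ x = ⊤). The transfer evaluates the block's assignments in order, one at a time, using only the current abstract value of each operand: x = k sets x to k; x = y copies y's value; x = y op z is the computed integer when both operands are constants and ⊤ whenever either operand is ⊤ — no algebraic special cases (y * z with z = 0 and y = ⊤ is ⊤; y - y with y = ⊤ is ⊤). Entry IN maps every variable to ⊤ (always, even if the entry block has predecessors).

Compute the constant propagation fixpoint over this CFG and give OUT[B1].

Fixpoint table:
  B0:  IN=(all ⊤)  OUT={a:0, f:6; rest ⊤}
  B1:  IN={a:0, f:6; rest ⊤}  OUT={a:0, f:6; rest ⊤}
  B2:  IN={a:0, f:6; rest ⊤}  OUT={a:0, f:0; rest ⊤}
  B3:  IN={a:0, f:0; rest ⊤}  OUT={a:6, f:-3; rest ⊤}
  B4:  IN={a:6, f:-3; rest ⊤}  OUT={a:6, d:-1, e:3, f:-3; rest ⊤}

Merge at B1: IN[B1] = OUT[B0] = {a: 0, b: ⊤, c: ⊤, d: ⊤, e: ⊤, f: 6}
Applying B1's transfer function to that IN value gives OUT[B1] (row B1 above).

Answer: {a: 0, b: ⊤, c: ⊤, d: ⊤, e: ⊤, f: 6}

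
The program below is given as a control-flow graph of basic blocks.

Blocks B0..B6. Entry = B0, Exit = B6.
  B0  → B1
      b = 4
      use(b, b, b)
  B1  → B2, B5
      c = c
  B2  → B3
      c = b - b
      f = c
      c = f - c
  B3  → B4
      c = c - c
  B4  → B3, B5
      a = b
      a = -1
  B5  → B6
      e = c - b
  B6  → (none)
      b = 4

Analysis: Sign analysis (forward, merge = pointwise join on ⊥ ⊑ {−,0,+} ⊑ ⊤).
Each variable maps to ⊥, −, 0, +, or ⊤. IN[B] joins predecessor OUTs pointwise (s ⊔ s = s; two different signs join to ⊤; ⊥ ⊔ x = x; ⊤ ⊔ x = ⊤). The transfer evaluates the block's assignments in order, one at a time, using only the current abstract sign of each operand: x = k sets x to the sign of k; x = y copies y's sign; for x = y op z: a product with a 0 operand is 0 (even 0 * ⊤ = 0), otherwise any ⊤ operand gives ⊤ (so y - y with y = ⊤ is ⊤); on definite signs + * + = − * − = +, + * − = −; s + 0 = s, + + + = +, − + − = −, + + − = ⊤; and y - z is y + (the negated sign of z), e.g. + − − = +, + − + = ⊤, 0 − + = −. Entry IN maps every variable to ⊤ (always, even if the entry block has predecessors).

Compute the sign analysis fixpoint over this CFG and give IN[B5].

Per-block solution:
  B0: | IN=(all ⊤) | OUT={b:+; rest ⊤}
  B1: | IN={b:+; rest ⊤} | OUT={b:+; rest ⊤}
  B2: | IN={b:+; rest ⊤} | OUT={b:+; rest ⊤}
  B3: | IN={b:+; rest ⊤} | OUT={b:+; rest ⊤}
  B4: | IN={b:+; rest ⊤} | OUT={a:-, b:+; rest ⊤}
  B5: | IN={b:+; rest ⊤} | OUT={b:+; rest ⊤}
  B6: | IN={b:+; rest ⊤} | OUT={b:+; rest ⊤}

Merge at B5: IN[B5] = OUT[B1] ⊔ OUT[B4] = {a: ⊤, b: +, c: ⊤, d: ⊤, e: ⊤, f: ⊤}

Answer: {a: ⊤, b: +, c: ⊤, d: ⊤, e: ⊤, f: ⊤}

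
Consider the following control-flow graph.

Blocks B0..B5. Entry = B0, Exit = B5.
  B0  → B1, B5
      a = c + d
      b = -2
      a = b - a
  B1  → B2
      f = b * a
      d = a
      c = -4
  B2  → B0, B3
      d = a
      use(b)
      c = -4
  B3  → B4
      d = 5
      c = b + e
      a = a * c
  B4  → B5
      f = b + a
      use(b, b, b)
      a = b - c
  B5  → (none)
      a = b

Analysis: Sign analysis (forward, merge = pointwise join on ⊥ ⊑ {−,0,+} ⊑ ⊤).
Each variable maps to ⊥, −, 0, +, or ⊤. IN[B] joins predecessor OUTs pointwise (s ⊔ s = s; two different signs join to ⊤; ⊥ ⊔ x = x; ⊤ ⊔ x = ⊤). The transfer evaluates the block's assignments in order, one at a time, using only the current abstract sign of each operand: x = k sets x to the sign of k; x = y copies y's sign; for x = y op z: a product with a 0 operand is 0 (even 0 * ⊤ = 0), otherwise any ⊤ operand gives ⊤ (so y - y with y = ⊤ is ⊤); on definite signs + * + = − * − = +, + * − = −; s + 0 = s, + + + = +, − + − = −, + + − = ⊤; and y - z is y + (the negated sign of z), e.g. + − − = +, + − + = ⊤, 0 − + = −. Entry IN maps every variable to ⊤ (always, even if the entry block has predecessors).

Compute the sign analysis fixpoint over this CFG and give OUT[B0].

Answer: {a: ⊤, b: -, c: ⊤, d: ⊤, e: ⊤, f: ⊤}

Trace:
Converged values:
  B0:   IN=(all ⊤)   OUT={b:-; rest ⊤}
  B1:   IN={b:-; rest ⊤}   OUT={b:-, c:-; rest ⊤}
  B2:   IN={b:-, c:-; rest ⊤}   OUT={b:-, c:-; rest ⊤}
  B3:   IN={b:-, c:-; rest ⊤}   OUT={b:-, d:+; rest ⊤}
  B4:   IN={b:-, d:+; rest ⊤}   OUT={b:-, d:+; rest ⊤}
  B5:   IN={b:-; rest ⊤}   OUT={a:-, b:-; rest ⊤}

Merge at B0 (entry node, so the boundary value (all ⊤) is joined with the incoming edge(s)): IN[B0] = (all ⊤) ⊔ OUT[B2] = {a: ⊤, b: ⊤, c: ⊤, d: ⊤, e: ⊤, f: ⊤}
Applying B0's transfer function to that IN value gives OUT[B0] (row B0 above).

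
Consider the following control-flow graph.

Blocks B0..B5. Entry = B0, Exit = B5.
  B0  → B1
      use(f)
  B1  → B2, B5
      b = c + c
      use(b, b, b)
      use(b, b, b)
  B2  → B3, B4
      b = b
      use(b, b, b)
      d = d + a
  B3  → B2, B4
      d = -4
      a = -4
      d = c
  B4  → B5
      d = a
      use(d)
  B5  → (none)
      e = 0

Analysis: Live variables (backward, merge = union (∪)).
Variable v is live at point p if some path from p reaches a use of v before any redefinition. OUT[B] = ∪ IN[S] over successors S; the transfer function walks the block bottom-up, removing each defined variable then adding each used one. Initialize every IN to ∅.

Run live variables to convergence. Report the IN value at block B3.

Answer: {b, c}

Derivation:
Per-block solution:
  B0:   IN={a, c, d, f}   OUT={a, c, d}
  B1:   IN={a, c, d}   OUT={a, b, c, d}
  B2:   IN={a, b, c, d}   OUT={a, b, c}
  B3:   IN={b, c}   OUT={a, b, c, d}
  B4:   IN={a}   OUT={}
  B5:   IN={}   OUT={}

Merge at B3: OUT[B3] = IN[B2] ⊔ IN[B4] = {a, b, c, d}
Applying B3's transfer function to that OUT value gives IN[B3] (row B3 above).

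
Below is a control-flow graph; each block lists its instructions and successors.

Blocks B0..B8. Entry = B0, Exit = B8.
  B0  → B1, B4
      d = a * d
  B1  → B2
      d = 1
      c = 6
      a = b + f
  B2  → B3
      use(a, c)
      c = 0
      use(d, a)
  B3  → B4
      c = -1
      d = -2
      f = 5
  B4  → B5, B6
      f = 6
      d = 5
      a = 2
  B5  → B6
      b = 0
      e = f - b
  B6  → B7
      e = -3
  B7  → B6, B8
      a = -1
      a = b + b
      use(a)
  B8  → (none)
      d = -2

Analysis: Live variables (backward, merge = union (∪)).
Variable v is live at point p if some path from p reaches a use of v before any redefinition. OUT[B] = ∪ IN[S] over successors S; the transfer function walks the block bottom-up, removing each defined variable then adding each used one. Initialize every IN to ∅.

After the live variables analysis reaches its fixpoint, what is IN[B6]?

Answer: {b}

Trace:
Fixpoint table:
  B0: | IN={a, b, d, f} | OUT={b, f}
  B1: | IN={b, f} | OUT={a, b, c, d}
  B2: | IN={a, b, c, d} | OUT={b}
  B3: | IN={b} | OUT={b}
  B4: | IN={b} | OUT={b, f}
  B5: | IN={f} | OUT={b}
  B6: | IN={b} | OUT={b}
  B7: | IN={b} | OUT={b}
  B8: | IN={} | OUT={}

Merge at B6: OUT[B6] = IN[B7] = {b}
Applying B6's transfer function to that OUT value gives IN[B6] (row B6 above).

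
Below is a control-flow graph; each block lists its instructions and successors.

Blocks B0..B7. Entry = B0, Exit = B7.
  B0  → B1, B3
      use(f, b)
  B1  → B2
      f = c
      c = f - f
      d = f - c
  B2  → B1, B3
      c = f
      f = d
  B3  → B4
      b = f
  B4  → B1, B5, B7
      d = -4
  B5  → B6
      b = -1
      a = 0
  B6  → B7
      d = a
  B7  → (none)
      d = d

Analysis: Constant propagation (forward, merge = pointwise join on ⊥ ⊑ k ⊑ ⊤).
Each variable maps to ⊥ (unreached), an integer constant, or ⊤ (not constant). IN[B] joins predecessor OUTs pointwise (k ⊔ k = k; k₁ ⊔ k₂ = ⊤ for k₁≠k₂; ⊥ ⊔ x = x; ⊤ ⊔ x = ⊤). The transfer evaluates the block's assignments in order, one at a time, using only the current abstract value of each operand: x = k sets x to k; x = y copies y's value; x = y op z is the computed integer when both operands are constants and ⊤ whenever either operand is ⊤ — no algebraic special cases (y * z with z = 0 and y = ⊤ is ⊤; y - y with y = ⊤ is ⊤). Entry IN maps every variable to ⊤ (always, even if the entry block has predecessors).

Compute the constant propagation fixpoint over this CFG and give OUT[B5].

Per-block solution:
  B0:  IN=(all ⊤)  OUT=(all ⊤)
  B1:  IN=(all ⊤)  OUT=(all ⊤)
  B2:  IN=(all ⊤)  OUT=(all ⊤)
  B3:  IN=(all ⊤)  OUT=(all ⊤)
  B4:  IN=(all ⊤)  OUT={d:-4; rest ⊤}
  B5:  IN={d:-4; rest ⊤}  OUT={a:0, b:-1, d:-4; rest ⊤}
  B6:  IN={a:0, b:-1, d:-4; rest ⊤}  OUT={a:0, b:-1, d:0; rest ⊤}
  B7:  IN=(all ⊤)  OUT=(all ⊤)

Merge at B5: IN[B5] = OUT[B4] = {a: ⊤, b: ⊤, c: ⊤, d: -4, e: ⊤, f: ⊤}
Applying B5's transfer function to that IN value gives OUT[B5] (row B5 above).

Answer: {a: 0, b: -1, c: ⊤, d: -4, e: ⊤, f: ⊤}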